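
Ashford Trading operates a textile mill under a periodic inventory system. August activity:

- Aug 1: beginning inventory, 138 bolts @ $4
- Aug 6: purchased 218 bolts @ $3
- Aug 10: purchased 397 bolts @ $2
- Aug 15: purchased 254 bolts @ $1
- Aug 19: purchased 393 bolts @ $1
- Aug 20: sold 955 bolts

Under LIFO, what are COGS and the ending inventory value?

COGS = $1,263; ending inventory = $1,384

Aug 20, 955 sold [LIFO — newest first]: 393 @ $1 + 254 @ $1 + 308 @ $2 = $1,263
Ending inventory: 138 @ $4 + 218 @ $3 + 89 @ $2 = $1,384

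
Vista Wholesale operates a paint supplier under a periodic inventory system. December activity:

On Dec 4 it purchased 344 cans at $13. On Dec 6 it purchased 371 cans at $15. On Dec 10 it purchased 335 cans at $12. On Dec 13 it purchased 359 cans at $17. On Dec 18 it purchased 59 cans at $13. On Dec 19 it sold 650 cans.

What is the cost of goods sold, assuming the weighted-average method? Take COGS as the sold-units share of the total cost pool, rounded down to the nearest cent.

COGS = $9,266.04

Dec 19, sell 650: 650/1468 × $20,927.00 → $9,266.04
Ending inventory (cost pool remaining) = $11,660.96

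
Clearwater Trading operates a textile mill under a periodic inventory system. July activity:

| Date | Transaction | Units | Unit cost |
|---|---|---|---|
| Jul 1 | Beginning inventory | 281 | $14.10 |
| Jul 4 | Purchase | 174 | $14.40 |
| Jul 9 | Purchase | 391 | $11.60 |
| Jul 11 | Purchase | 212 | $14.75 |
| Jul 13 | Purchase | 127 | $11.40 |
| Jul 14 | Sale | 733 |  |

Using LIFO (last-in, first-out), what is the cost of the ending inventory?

Jul 14, 733 sold [LIFO — newest first]: 127 @ $11.40 + 212 @ $14.75 + 391 @ $11.60 + 3 @ $14.40 = $9,153.60
Ending inventory: 281 @ $14.10 + 171 @ $14.40 = $6,424.50

Ending inventory = $6,424.50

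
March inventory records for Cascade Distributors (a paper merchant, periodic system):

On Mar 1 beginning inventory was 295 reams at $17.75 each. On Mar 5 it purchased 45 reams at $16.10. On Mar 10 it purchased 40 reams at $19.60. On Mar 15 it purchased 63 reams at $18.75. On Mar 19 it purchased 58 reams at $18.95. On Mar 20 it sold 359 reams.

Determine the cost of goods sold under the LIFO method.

COGS = $6,504.60

Mar 20, 359 sold [LIFO — newest first]: 58 @ $18.95 + 63 @ $18.75 + 40 @ $19.60 + 45 @ $16.10 + 153 @ $17.75 = $6,504.60
Ending inventory: 142 @ $17.75 = $2,520.50
Check: goods available $9,025.10 = COGS $6,504.60 + ending $2,520.50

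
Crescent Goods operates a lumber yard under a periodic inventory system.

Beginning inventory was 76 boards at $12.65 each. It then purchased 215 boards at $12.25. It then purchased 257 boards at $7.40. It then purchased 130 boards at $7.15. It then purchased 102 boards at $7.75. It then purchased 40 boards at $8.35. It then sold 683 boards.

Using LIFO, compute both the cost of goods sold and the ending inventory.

Sale 1 (683) [LIFO — newest first]: 40 @ $8.35 + 102 @ $7.75 + 130 @ $7.15 + 257 @ $7.40 + 154 @ $12.25 = $5,842.30
Ending inventory: 76 @ $12.65 + 61 @ $12.25 = $1,708.65

COGS = $5,842.30; ending inventory = $1,708.65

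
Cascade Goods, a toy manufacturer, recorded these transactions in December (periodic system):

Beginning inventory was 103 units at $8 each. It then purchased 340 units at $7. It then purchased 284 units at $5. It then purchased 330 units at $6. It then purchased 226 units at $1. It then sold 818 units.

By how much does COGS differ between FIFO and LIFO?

$1,654

FIFO COGS: 103 @ $8 + 340 @ $7 + 284 @ $5 + 91 @ $6 = $5,170
LIFO COGS: 226 @ $1 + 330 @ $6 + 262 @ $5 = $3,516
Difference = |$5,170 − $3,516| = $1,654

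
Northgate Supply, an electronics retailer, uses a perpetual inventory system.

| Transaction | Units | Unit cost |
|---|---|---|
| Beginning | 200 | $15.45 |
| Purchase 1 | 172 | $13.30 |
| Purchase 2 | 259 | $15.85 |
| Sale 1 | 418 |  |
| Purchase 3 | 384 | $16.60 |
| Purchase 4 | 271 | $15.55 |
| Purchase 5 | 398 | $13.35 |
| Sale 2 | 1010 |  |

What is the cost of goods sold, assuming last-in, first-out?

Sale 1 (418) [LIFO — newest first]: 259 @ $15.85 + 159 @ $13.30 = $6,219.85
Sale 2 (1010) [LIFO — newest first]: 398 @ $13.35 + 271 @ $15.55 + 341 @ $16.60 = $15,187.95
Total COGS = $6,219.85 + $15,187.95 = $21,407.80
Ending inventory: 200 @ $15.45 + 13 @ $13.30 + 43 @ $16.60 = $3,976.70

COGS = $21,407.80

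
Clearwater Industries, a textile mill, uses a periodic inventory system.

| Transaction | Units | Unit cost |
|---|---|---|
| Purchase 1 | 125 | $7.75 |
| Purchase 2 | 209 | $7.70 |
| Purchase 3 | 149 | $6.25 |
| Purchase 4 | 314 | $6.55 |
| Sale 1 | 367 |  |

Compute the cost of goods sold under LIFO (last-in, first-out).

COGS = $2,387.95

Sale 1 (367) [LIFO — newest first]: 314 @ $6.55 + 53 @ $6.25 = $2,387.95
Ending inventory: 125 @ $7.75 + 209 @ $7.70 + 96 @ $6.25 = $3,178.05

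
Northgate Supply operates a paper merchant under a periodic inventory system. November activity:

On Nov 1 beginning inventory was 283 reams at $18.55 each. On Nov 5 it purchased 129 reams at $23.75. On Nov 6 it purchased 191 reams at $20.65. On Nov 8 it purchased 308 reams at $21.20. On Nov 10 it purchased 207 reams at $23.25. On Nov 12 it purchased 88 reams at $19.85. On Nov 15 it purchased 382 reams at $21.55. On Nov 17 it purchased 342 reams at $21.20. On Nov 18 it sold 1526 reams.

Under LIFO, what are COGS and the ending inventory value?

COGS = $32,705.80; ending inventory = $8,123.40

Nov 18, 1526 sold [LIFO — newest first]: 342 @ $21.20 + 382 @ $21.55 + 88 @ $19.85 + 207 @ $23.25 + 308 @ $21.20 + 191 @ $20.65 + 8 @ $23.75 = $32,705.80
Ending inventory: 283 @ $18.55 + 121 @ $23.75 = $8,123.40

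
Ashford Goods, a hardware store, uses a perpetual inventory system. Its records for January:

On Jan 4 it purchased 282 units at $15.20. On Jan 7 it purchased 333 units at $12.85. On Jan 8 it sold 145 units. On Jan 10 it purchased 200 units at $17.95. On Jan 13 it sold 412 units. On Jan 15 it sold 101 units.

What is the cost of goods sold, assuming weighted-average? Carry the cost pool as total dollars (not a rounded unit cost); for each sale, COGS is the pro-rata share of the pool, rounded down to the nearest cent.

COGS = $9,780.30

After Jan 4: 282 on hand, pool $4,286.40 (≈ $15.2000 each)
After Jan 7: 615 on hand, pool $8,565.45 (≈ $13.9276 each)
Jan 8, sell 145: 145/615 × $8,565.45 → $2,019.49
After Jan 10: 670 on hand, pool $10,135.96 (≈ $15.1283 each)
Jan 13, sell 412: 412/670 × $10,135.96 → $6,232.85
Jan 15, sell 101: 101/258 × $3,903.11 → $1,527.96
Total COGS = $2,019.49 + $6,232.85 + $1,527.96 = $9,780.30
Ending inventory (cost pool remaining) = $2,375.15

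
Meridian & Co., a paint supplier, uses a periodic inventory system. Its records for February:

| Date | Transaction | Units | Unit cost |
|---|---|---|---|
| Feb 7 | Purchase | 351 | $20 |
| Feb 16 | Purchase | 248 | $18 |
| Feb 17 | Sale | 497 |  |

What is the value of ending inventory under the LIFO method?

Ending inventory = $2,040

Feb 17, 497 sold [LIFO — newest first]: 248 @ $18 + 249 @ $20 = $9,444
Ending inventory: 102 @ $20 = $2,040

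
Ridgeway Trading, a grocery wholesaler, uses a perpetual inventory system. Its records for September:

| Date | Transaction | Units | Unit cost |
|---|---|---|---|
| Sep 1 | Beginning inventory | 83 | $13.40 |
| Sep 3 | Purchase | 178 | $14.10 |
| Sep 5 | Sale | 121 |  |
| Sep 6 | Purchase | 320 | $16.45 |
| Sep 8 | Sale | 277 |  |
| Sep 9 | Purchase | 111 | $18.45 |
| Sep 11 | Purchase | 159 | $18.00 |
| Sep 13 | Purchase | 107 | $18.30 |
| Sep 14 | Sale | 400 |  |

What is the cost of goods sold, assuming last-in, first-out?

COGS = $13,509.15

Sep 5, 121 sold [LIFO — newest first]: 121 @ $14.10 = $1,706.10
Sep 8, 277 sold [LIFO — newest first]: 277 @ $16.45 = $4,556.65
Sep 14, 400 sold [LIFO — newest first]: 107 @ $18.30 + 159 @ $18.00 + 111 @ $18.45 + 23 @ $16.45 = $7,246.40
Total COGS = $1,706.10 + $4,556.65 + $7,246.40 = $13,509.15
Ending inventory: 83 @ $13.40 + 57 @ $14.10 + 20 @ $16.45 = $2,244.90
Check: goods available $15,754.05 = COGS $13,509.15 + ending $2,244.90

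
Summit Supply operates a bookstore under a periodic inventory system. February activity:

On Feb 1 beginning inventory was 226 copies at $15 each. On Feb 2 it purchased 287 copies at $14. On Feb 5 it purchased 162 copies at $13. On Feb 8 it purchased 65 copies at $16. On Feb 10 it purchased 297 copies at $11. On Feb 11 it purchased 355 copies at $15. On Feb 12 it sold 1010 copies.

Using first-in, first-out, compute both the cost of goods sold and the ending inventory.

Feb 12, 1010 sold [FIFO — oldest first]: 226 @ $15 + 287 @ $14 + 162 @ $13 + 65 @ $16 + 270 @ $11 = $13,524
Ending inventory: 27 @ $11 + 355 @ $15 = $5,622

COGS = $13,524; ending inventory = $5,622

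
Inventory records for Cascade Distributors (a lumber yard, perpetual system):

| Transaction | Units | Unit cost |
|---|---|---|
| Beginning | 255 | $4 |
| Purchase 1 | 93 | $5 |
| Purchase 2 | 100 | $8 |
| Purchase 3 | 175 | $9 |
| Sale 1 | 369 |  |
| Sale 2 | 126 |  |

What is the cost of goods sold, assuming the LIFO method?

COGS = $3,348

Sale 1 (369) [LIFO — newest first]: 175 @ $9 + 100 @ $8 + 93 @ $5 + 1 @ $4 = $2,844
Sale 2 (126) [LIFO — newest first]: 126 @ $4 = $504
Total COGS = $2,844 + $504 = $3,348
Ending inventory: 128 @ $4 = $512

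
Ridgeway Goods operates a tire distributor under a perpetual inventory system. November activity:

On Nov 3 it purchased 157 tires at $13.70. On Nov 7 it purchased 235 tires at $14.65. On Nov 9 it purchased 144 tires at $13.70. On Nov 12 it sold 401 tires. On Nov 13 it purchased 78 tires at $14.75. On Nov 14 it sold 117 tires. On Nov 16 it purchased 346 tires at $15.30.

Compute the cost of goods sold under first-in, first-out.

Nov 12, 401 sold [FIFO — oldest first]: 157 @ $13.70 + 235 @ $14.65 + 9 @ $13.70 = $5,716.95
Nov 14, 117 sold [FIFO — oldest first]: 117 @ $13.70 = $1,602.90
Total COGS = $5,716.95 + $1,602.90 = $7,319.85
Ending inventory: 18 @ $13.70 + 78 @ $14.75 + 346 @ $15.30 = $6,690.90
Check: goods available $14,010.75 = COGS $7,319.85 + ending $6,690.90

COGS = $7,319.85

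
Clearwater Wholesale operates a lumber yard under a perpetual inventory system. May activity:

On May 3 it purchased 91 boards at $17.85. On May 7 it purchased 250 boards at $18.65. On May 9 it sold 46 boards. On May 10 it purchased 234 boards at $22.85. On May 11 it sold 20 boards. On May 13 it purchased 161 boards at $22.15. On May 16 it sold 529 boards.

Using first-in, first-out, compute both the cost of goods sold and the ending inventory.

May 9, 46 sold [FIFO — oldest first]: 46 @ $17.85 = $821.10
May 11, 20 sold [FIFO — oldest first]: 20 @ $17.85 = $357.00
May 16, 529 sold [FIFO — oldest first]: 25 @ $17.85 + 250 @ $18.65 + 234 @ $22.85 + 20 @ $22.15 = $10,898.65
Total COGS = $821.10 + $357.00 + $10,898.65 = $12,076.75
Ending inventory: 141 @ $22.15 = $3,123.15
Check: goods available $15,199.90 = COGS $12,076.75 + ending $3,123.15

COGS = $12,076.75; ending inventory = $3,123.15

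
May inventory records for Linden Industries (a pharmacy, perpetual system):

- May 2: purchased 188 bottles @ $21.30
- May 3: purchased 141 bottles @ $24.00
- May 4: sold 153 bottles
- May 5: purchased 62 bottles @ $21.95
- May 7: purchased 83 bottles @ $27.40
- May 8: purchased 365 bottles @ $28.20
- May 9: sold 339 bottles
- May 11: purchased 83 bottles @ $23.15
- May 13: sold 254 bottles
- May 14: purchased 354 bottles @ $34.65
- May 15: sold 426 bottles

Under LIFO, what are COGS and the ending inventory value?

COGS = $33,288.85; ending inventory = $2,215.20

May 4, 153 sold [LIFO — newest first]: 141 @ $24.00 + 12 @ $21.30 = $3,639.60
May 9, 339 sold [LIFO — newest first]: 339 @ $28.20 = $9,559.80
May 13, 254 sold [LIFO — newest first]: 83 @ $23.15 + 26 @ $28.20 + 83 @ $27.40 + 62 @ $21.95 = $6,289.75
May 15, 426 sold [LIFO — newest first]: 354 @ $34.65 + 72 @ $21.30 = $13,799.70
Total COGS = $3,639.60 + $9,559.80 + $6,289.75 + $13,799.70 = $33,288.85
Ending inventory: 104 @ $21.30 = $2,215.20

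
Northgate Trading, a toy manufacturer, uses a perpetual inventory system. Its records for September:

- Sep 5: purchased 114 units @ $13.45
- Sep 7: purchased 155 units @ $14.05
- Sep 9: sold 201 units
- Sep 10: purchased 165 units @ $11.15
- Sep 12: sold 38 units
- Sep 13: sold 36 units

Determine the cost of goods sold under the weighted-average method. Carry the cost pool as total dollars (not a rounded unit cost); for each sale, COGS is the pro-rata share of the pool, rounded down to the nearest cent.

COGS = $3,655.17

After Sep 5: 114 on hand, pool $1,533.30 (≈ $13.4500 each)
After Sep 7: 269 on hand, pool $3,711.05 (≈ $13.7957 each)
Sep 9, sell 201: 201/269 × $3,711.05 → $2,772.94
After Sep 10: 233 on hand, pool $2,777.86 (≈ $11.9221 each)
Sep 12, sell 38: 38/233 × $2,777.86 → $453.04
Sep 13, sell 36: 36/195 × $2,324.82 → $429.19
Total COGS = $2,772.94 + $453.04 + $429.19 = $3,655.17
Ending inventory (cost pool remaining) = $1,895.63
Check: goods available $5,550.80 = COGS $3,655.17 + ending $1,895.63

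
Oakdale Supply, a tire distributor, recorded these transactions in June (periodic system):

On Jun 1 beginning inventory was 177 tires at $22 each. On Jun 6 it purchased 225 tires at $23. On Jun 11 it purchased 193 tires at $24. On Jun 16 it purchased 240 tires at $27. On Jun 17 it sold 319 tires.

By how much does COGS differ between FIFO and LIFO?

$1,216

FIFO COGS: 177 @ $22 + 142 @ $23 = $7,160
LIFO COGS: 240 @ $27 + 79 @ $24 = $8,376
Difference = |$7,160 − $8,376| = $1,216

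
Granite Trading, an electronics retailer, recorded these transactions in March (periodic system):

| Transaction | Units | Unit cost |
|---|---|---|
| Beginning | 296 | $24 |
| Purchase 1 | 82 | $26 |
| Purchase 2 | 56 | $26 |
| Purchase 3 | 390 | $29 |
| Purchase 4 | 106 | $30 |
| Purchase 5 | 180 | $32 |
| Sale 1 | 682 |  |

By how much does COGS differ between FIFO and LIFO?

FIFO COGS: 296 @ $24 + 82 @ $26 + 56 @ $26 + 248 @ $29 = $17,884
LIFO COGS: 180 @ $32 + 106 @ $30 + 390 @ $29 + 6 @ $26 = $20,406
Difference = |$17,884 − $20,406| = $2,522

$2,522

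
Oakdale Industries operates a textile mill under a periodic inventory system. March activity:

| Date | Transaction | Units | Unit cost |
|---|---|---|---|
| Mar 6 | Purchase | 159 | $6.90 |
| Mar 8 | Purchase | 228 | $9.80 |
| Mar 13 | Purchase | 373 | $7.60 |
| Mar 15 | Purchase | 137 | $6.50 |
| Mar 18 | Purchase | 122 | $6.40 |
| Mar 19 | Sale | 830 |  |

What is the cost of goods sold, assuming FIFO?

Mar 19, 830 sold [FIFO — oldest first]: 159 @ $6.90 + 228 @ $9.80 + 373 @ $7.60 + 70 @ $6.50 = $6,621.30
Ending inventory: 67 @ $6.50 + 122 @ $6.40 = $1,216.30

COGS = $6,621.30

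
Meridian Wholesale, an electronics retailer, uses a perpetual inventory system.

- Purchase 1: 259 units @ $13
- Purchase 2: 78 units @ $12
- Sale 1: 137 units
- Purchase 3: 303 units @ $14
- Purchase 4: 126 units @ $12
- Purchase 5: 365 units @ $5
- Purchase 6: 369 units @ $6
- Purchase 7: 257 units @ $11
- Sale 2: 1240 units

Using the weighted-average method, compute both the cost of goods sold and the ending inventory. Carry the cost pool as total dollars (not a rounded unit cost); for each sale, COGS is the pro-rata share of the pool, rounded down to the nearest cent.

After Purchase 1: 259 on hand, pool $3,367.00 (≈ $13.0000 each)
After Purchase 2: 337 on hand, pool $4,303.00 (≈ $12.7685 each)
Sale 1, sell 137: 137/337 × $4,303.00 → $1,749.29
After Purchase 3: 503 on hand, pool $6,795.71 (≈ $13.5104 each)
After Purchase 4: 629 on hand, pool $8,307.71 (≈ $13.2078 each)
After Purchase 5: 994 on hand, pool $10,132.71 (≈ $10.1939 each)
After Purchase 6: 1363 on hand, pool $12,346.71 (≈ $9.0585 each)
After Purchase 7: 1620 on hand, pool $15,173.71 (≈ $9.3665 each)
Sale 2, sell 1240: 1240/1620 × $15,173.71 → $11,614.44
Total COGS = $1,749.29 + $11,614.44 = $13,363.73
Ending inventory (cost pool remaining) = $3,559.27

COGS = $13,363.73; ending inventory = $3,559.27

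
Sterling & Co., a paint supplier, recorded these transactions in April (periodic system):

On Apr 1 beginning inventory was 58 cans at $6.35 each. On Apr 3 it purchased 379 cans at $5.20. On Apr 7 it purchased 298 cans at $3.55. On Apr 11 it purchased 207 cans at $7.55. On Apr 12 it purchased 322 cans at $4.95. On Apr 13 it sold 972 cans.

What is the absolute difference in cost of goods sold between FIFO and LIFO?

$139.70

FIFO COGS: 58 @ $6.35 + 379 @ $5.20 + 298 @ $3.55 + 207 @ $7.55 + 30 @ $4.95 = $5,108.35
LIFO COGS: 322 @ $4.95 + 207 @ $7.55 + 298 @ $3.55 + 145 @ $5.20 = $4,968.65
Difference = |$5,108.35 − $4,968.65| = $139.70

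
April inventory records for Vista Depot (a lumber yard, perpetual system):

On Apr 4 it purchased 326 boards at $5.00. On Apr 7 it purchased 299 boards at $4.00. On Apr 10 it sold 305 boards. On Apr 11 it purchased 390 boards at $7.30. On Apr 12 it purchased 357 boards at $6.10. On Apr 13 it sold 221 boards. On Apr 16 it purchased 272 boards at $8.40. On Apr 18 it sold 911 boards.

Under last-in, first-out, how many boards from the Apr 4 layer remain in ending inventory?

Apr 10, 305 sold [LIFO — newest first]: 299 @ $4.00 + 6 @ $5.00 = $1,226.00
Apr 13, 221 sold [LIFO — newest first]: 221 @ $6.10 = $1,348.10
Apr 18, 911 sold [LIFO — newest first]: 272 @ $8.40 + 136 @ $6.10 + 390 @ $7.30 + 113 @ $5.00 = $6,526.40
Total COGS = $1,226.00 + $1,348.10 + $6,526.40 = $9,100.50
Ending inventory: 207 @ $5.00 = $1,035.00

207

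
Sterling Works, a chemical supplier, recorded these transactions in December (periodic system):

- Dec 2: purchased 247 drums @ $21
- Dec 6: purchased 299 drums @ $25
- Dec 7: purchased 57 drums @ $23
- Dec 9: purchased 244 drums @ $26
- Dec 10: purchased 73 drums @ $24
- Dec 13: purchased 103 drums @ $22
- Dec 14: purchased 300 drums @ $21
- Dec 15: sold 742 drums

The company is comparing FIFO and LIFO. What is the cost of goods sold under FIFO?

FIFO COGS: 247 @ $21 + 299 @ $25 + 57 @ $23 + 139 @ $26 = $17,587
LIFO COGS: 300 @ $21 + 103 @ $22 + 73 @ $24 + 244 @ $26 + 22 @ $23 = $17,168

COGS = $17,587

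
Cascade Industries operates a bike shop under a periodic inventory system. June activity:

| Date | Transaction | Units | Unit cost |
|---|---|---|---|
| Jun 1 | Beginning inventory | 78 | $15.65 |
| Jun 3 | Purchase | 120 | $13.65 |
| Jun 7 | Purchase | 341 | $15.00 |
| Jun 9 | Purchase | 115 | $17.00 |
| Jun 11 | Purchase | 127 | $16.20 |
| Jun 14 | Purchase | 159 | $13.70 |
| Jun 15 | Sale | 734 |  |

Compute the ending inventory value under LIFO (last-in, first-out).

Ending inventory = $2,978.70

Jun 15, 734 sold [LIFO — newest first]: 159 @ $13.70 + 127 @ $16.20 + 115 @ $17.00 + 333 @ $15.00 = $11,185.70
Ending inventory: 78 @ $15.65 + 120 @ $13.65 + 8 @ $15.00 = $2,978.70
Check: goods available $14,164.40 = COGS $11,185.70 + ending $2,978.70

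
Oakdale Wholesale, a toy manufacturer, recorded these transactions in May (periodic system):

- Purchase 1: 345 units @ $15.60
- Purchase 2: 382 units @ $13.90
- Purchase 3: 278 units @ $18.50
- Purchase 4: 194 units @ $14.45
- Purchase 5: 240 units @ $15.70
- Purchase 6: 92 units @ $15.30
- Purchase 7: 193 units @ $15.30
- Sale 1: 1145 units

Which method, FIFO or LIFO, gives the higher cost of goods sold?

LIFO

FIFO COGS: 345 @ $15.60 + 382 @ $13.90 + 278 @ $18.50 + 140 @ $14.45 = $17,857.80
LIFO COGS: 193 @ $15.30 + 92 @ $15.30 + 240 @ $15.70 + 194 @ $14.45 + 278 @ $18.50 + 148 @ $13.90 = $18,132.00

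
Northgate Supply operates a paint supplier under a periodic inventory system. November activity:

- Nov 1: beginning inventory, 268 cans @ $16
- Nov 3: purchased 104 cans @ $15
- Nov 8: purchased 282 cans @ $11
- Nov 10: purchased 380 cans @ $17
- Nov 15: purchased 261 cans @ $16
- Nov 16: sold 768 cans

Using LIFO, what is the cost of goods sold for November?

Nov 16, 768 sold [LIFO — newest first]: 261 @ $16 + 380 @ $17 + 127 @ $11 = $12,033
Ending inventory: 268 @ $16 + 104 @ $15 + 155 @ $11 = $7,553

COGS = $12,033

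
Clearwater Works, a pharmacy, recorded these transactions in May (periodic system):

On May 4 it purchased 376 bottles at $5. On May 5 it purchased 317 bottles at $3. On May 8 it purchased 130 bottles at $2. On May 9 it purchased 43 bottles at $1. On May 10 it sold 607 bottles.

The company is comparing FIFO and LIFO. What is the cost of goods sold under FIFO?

COGS = $2,573

FIFO COGS: 376 @ $5 + 231 @ $3 = $2,573
LIFO COGS: 43 @ $1 + 130 @ $2 + 317 @ $3 + 117 @ $5 = $1,839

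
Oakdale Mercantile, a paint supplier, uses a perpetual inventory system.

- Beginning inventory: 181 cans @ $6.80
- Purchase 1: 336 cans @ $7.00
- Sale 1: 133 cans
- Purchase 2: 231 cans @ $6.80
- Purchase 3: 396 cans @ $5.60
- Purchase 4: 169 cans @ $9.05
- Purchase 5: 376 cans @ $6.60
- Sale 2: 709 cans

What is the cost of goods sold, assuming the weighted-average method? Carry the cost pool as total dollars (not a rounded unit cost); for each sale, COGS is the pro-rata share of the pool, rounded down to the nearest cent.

COGS = $5,688.09

After Beginning: 181 on hand, pool $1,230.80 (≈ $6.8000 each)
After Purchase 1: 517 on hand, pool $3,582.80 (≈ $6.9300 each)
Sale 1, sell 133: 133/517 × $3,582.80 → $921.68
After Purchase 2: 615 on hand, pool $4,231.92 (≈ $6.8812 each)
After Purchase 3: 1011 on hand, pool $6,449.52 (≈ $6.3793 each)
After Purchase 4: 1180 on hand, pool $7,978.97 (≈ $6.7618 each)
After Purchase 5: 1556 on hand, pool $10,460.57 (≈ $6.7227 each)
Sale 2, sell 709: 709/1556 × $10,460.57 → $4,766.41
Total COGS = $921.68 + $4,766.41 = $5,688.09
Ending inventory (cost pool remaining) = $5,694.16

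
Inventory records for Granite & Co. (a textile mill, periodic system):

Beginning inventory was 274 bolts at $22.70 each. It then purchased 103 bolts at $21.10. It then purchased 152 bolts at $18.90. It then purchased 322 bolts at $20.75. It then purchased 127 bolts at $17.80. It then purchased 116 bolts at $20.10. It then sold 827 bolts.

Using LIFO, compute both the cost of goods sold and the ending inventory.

Sale 1 (827) [LIFO — newest first]: 116 @ $20.10 + 127 @ $17.80 + 322 @ $20.75 + 152 @ $18.90 + 103 @ $21.10 + 7 @ $22.70 = $16,478.70
Ending inventory: 267 @ $22.70 = $6,060.90

COGS = $16,478.70; ending inventory = $6,060.90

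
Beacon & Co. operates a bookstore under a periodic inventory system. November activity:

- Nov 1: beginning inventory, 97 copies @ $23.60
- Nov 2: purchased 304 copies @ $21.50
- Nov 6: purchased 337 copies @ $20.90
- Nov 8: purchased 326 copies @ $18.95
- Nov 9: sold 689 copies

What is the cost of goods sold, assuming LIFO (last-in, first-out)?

Nov 9, 689 sold [LIFO — newest first]: 326 @ $18.95 + 337 @ $20.90 + 26 @ $21.50 = $13,780.00
Ending inventory: 97 @ $23.60 + 278 @ $21.50 = $8,266.20

COGS = $13,780.00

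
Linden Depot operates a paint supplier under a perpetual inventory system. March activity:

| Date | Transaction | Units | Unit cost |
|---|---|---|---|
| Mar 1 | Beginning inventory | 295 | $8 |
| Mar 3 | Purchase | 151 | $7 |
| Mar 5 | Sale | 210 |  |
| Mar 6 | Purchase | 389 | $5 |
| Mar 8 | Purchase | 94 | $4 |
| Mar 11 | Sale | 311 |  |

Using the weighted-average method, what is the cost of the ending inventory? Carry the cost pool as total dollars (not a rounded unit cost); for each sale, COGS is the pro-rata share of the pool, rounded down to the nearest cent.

After Mar 1: 295 on hand, pool $2,360.00 (≈ $8.0000 each)
After Mar 3: 446 on hand, pool $3,417.00 (≈ $7.6614 each)
Mar 5, sell 210: 210/446 × $3,417.00 → $1,608.90
After Mar 6: 625 on hand, pool $3,753.10 (≈ $6.0050 each)
After Mar 8: 719 on hand, pool $4,129.10 (≈ $5.7428 each)
Mar 11, sell 311: 311/719 × $4,129.10 → $1,786.02
Total COGS = $1,608.90 + $1,786.02 = $3,394.92
Ending inventory (cost pool remaining) = $2,343.08
Check: goods available $5,738.00 = COGS $3,394.92 + ending $2,343.08

Ending inventory = $2,343.08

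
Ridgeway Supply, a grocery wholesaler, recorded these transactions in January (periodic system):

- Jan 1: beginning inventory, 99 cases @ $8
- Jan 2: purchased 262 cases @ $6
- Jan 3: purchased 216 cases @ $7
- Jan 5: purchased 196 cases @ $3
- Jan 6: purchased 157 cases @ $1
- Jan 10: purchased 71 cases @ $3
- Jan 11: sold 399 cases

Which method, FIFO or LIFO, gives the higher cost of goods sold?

FIFO

FIFO COGS: 99 @ $8 + 262 @ $6 + 38 @ $7 = $2,630
LIFO COGS: 71 @ $3 + 157 @ $1 + 171 @ $3 = $883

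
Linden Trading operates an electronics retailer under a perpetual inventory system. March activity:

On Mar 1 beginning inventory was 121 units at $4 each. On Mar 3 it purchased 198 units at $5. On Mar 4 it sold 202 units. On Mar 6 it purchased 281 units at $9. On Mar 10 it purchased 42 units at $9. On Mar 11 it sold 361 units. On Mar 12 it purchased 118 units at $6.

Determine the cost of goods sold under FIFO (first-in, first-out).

Mar 4, 202 sold [FIFO — oldest first]: 121 @ $4 + 81 @ $5 = $889
Mar 11, 361 sold [FIFO — oldest first]: 117 @ $5 + 244 @ $9 = $2,781
Total COGS = $889 + $2,781 = $3,670
Ending inventory: 37 @ $9 + 42 @ $9 + 118 @ $6 = $1,419

COGS = $3,670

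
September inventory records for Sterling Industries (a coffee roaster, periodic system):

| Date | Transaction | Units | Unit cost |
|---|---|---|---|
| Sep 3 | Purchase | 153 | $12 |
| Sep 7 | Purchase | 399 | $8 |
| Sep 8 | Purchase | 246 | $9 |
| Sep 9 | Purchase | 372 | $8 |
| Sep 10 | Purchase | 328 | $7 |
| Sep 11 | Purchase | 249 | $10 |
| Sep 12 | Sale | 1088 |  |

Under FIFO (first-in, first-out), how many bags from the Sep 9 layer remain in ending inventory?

Sep 12, 1088 sold [FIFO — oldest first]: 153 @ $12 + 399 @ $8 + 246 @ $9 + 290 @ $8 = $9,562
Ending inventory: 82 @ $8 + 328 @ $7 + 249 @ $10 = $5,442
Check: goods available $15,004 = COGS $9,562 + ending $5,442

82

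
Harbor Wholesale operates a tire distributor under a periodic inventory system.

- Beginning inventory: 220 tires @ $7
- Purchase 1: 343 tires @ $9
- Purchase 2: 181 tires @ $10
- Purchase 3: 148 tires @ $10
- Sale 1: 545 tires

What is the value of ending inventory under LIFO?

Ending inventory = $2,683

Sale 1 (545) [LIFO — newest first]: 148 @ $10 + 181 @ $10 + 216 @ $9 = $5,234
Ending inventory: 220 @ $7 + 127 @ $9 = $2,683
Check: goods available $7,917 = COGS $5,234 + ending $2,683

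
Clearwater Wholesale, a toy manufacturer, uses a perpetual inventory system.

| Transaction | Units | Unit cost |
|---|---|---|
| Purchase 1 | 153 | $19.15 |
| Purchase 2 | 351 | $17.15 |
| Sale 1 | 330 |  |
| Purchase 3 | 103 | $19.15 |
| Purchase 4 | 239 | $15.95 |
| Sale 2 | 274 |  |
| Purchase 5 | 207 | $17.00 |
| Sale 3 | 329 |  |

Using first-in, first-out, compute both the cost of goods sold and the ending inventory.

Sale 1 (330) [FIFO — oldest first]: 153 @ $19.15 + 177 @ $17.15 = $5,965.50
Sale 2 (274) [FIFO — oldest first]: 174 @ $17.15 + 100 @ $19.15 = $4,899.10
Sale 3 (329) [FIFO — oldest first]: 3 @ $19.15 + 239 @ $15.95 + 87 @ $17.00 = $5,348.50
Total COGS = $5,965.50 + $4,899.10 + $5,348.50 = $16,213.10
Ending inventory: 120 @ $17.00 = $2,040.00

COGS = $16,213.10; ending inventory = $2,040.00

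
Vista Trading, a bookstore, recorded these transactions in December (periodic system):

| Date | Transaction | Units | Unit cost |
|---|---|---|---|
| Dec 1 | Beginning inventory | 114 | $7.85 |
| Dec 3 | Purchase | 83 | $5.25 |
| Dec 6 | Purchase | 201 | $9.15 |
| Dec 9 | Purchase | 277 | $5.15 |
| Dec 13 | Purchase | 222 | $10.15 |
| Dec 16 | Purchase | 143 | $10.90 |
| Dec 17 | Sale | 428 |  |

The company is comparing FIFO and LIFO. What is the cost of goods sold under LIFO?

COGS = $4,136.45

FIFO COGS: 114 @ $7.85 + 83 @ $5.25 + 201 @ $9.15 + 30 @ $5.15 = $3,324.30
LIFO COGS: 143 @ $10.90 + 222 @ $10.15 + 63 @ $5.15 = $4,136.45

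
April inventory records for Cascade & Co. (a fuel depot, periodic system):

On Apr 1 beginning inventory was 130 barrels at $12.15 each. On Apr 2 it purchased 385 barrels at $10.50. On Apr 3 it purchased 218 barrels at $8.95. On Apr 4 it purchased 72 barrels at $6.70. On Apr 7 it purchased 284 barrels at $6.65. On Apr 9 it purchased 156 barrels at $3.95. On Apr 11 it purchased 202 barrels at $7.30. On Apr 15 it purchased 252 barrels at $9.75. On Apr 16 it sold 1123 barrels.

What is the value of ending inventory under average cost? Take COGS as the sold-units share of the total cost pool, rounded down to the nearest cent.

Ending inventory = $4,913.09

Apr 16, sell 1123: 1123/1699 × $14,491.90 → $9,578.81
Ending inventory (cost pool remaining) = $4,913.09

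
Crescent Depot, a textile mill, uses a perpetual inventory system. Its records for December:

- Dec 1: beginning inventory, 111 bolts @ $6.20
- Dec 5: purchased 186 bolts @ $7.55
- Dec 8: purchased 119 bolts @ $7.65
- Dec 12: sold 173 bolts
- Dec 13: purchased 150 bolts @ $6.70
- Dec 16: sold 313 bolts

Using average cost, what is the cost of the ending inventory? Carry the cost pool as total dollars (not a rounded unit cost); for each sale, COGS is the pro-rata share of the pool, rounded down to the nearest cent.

After Dec 1: 111 on hand, pool $688.20 (≈ $6.2000 each)
After Dec 5: 297 on hand, pool $2,092.50 (≈ $7.0455 each)
After Dec 8: 416 on hand, pool $3,002.85 (≈ $7.2184 each)
Dec 12, sell 173: 173/416 × $3,002.85 → $1,248.78
After Dec 13: 393 on hand, pool $2,759.07 (≈ $7.0205 each)
Dec 16, sell 313: 313/393 × $2,759.07 → $2,197.42
Total COGS = $1,248.78 + $2,197.42 = $3,446.20
Ending inventory (cost pool remaining) = $561.65

Ending inventory = $561.65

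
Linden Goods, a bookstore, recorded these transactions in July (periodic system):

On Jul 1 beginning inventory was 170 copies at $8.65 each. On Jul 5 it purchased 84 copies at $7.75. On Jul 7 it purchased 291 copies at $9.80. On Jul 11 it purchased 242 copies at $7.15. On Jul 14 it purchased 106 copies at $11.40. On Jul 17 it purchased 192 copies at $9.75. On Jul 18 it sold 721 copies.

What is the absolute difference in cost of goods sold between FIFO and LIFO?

FIFO COGS: 170 @ $8.65 + 84 @ $7.75 + 291 @ $9.80 + 176 @ $7.15 = $6,231.70
LIFO COGS: 192 @ $9.75 + 106 @ $11.40 + 242 @ $7.15 + 181 @ $9.80 = $6,584.50
Difference = |$6,231.70 − $6,584.50| = $352.80

$352.80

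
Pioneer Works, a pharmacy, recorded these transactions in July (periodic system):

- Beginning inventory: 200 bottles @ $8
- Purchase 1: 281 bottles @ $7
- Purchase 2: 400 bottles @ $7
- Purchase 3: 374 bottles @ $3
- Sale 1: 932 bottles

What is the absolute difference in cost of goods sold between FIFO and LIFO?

FIFO COGS: 200 @ $8 + 281 @ $7 + 400 @ $7 + 51 @ $3 = $6,520
LIFO COGS: 374 @ $3 + 400 @ $7 + 158 @ $7 = $5,028
Difference = |$6,520 − $5,028| = $1,492

$1,492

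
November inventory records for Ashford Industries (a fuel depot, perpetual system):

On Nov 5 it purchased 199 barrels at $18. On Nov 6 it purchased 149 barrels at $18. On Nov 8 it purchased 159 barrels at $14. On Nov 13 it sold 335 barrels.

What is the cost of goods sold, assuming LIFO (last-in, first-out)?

Nov 13, 335 sold [LIFO — newest first]: 159 @ $14 + 149 @ $18 + 27 @ $18 = $5,394
Ending inventory: 172 @ $18 = $3,096

COGS = $5,394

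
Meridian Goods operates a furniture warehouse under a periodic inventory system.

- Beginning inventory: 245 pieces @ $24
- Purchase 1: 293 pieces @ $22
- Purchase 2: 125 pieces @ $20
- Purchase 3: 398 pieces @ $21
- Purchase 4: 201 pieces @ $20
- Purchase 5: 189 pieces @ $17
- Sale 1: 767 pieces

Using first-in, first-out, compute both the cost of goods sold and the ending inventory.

COGS = $17,010; ending inventory = $13,407

Sale 1 (767) [FIFO — oldest first]: 245 @ $24 + 293 @ $22 + 125 @ $20 + 104 @ $21 = $17,010
Ending inventory: 294 @ $21 + 201 @ $20 + 189 @ $17 = $13,407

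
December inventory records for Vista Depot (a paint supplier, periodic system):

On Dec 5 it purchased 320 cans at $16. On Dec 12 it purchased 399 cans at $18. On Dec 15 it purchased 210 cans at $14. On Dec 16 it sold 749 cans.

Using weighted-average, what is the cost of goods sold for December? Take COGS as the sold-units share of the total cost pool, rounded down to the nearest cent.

Dec 16, sell 749: 749/929 × $15,242.00 → $12,288.75
Ending inventory (cost pool remaining) = $2,953.25

COGS = $12,288.75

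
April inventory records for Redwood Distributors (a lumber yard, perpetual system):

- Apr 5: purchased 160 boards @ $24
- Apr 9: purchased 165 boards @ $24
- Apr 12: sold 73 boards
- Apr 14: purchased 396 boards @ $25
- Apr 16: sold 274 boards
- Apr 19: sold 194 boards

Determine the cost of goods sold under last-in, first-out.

Apr 12, 73 sold [LIFO — newest first]: 73 @ $24 = $1,752
Apr 16, 274 sold [LIFO — newest first]: 274 @ $25 = $6,850
Apr 19, 194 sold [LIFO — newest first]: 122 @ $25 + 72 @ $24 = $4,778
Total COGS = $1,752 + $6,850 + $4,778 = $13,380
Ending inventory: 160 @ $24 + 20 @ $24 = $4,320

COGS = $13,380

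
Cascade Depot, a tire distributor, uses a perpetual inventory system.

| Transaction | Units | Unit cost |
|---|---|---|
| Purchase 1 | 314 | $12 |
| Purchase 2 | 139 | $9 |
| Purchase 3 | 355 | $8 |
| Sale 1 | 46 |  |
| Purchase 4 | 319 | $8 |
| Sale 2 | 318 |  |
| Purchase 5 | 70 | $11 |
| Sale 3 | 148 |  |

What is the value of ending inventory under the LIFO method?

Sale 1 (46) [LIFO — newest first]: 46 @ $8 = $368
Sale 2 (318) [LIFO — newest first]: 318 @ $8 = $2,544
Sale 3 (148) [LIFO — newest first]: 70 @ $11 + 1 @ $8 + 77 @ $8 = $1,394
Total COGS = $368 + $2,544 + $1,394 = $4,306
Ending inventory: 314 @ $12 + 139 @ $9 + 232 @ $8 = $6,875

Ending inventory = $6,875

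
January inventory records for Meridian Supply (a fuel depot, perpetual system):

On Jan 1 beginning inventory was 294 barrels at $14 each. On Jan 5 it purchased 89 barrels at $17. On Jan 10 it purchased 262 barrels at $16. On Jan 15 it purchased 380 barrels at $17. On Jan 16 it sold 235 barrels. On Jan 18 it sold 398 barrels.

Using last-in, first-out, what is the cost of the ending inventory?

Jan 16, 235 sold [LIFO — newest first]: 235 @ $17 = $3,995
Jan 18, 398 sold [LIFO — newest first]: 145 @ $17 + 253 @ $16 = $6,513
Total COGS = $3,995 + $6,513 = $10,508
Ending inventory: 294 @ $14 + 89 @ $17 + 9 @ $16 = $5,773

Ending inventory = $5,773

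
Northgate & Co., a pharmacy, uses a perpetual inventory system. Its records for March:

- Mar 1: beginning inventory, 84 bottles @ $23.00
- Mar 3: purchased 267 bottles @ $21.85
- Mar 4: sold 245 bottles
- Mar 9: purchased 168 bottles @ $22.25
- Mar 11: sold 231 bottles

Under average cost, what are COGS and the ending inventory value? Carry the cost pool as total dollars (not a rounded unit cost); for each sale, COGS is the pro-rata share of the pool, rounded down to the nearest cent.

After Mar 1: 84 on hand, pool $1,932.00 (≈ $23.0000 each)
After Mar 3: 351 on hand, pool $7,765.95 (≈ $22.1252 each)
Mar 4, sell 245: 245/351 × $7,765.95 → $5,420.67
After Mar 9: 274 on hand, pool $6,083.28 (≈ $22.2018 each)
Mar 11, sell 231: 231/274 × $6,083.28 → $5,128.60
Total COGS = $5,420.67 + $5,128.60 = $10,549.27
Ending inventory (cost pool remaining) = $954.68

COGS = $10,549.27; ending inventory = $954.68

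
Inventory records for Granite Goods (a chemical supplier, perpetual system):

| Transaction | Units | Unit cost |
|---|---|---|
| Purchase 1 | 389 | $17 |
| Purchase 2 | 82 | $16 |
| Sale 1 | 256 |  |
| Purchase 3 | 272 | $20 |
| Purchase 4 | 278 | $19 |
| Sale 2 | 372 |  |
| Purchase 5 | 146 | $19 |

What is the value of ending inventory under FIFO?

Ending inventory = $10,356

Sale 1 (256) [FIFO — oldest first]: 256 @ $17 = $4,352
Sale 2 (372) [FIFO — oldest first]: 133 @ $17 + 82 @ $16 + 157 @ $20 = $6,713
Total COGS = $4,352 + $6,713 = $11,065
Ending inventory: 115 @ $20 + 278 @ $19 + 146 @ $19 = $10,356
Check: goods available $21,421 = COGS $11,065 + ending $10,356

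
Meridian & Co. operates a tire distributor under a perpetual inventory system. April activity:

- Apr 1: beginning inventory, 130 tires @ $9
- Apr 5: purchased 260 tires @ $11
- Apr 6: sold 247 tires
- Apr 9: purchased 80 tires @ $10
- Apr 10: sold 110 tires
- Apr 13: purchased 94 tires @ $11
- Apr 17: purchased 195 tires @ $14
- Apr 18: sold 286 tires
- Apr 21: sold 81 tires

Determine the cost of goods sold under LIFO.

Apr 6, 247 sold [LIFO — newest first]: 247 @ $11 = $2,717
Apr 10, 110 sold [LIFO — newest first]: 80 @ $10 + 13 @ $11 + 17 @ $9 = $1,096
Apr 18, 286 sold [LIFO — newest first]: 195 @ $14 + 91 @ $11 = $3,731
Apr 21, 81 sold [LIFO — newest first]: 3 @ $11 + 78 @ $9 = $735
Total COGS = $2,717 + $1,096 + $3,731 + $735 = $8,279
Ending inventory: 35 @ $9 = $315
Check: goods available $8,594 = COGS $8,279 + ending $315

COGS = $8,279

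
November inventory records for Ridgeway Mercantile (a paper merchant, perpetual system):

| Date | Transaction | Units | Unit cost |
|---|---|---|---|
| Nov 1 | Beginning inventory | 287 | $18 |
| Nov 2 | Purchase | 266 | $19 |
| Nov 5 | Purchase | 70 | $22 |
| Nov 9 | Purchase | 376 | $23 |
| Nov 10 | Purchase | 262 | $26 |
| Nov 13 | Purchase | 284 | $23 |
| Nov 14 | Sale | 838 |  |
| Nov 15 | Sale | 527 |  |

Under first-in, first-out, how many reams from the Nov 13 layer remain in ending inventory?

Nov 14, 838 sold [FIFO — oldest first]: 287 @ $18 + 266 @ $19 + 70 @ $22 + 215 @ $23 = $16,705
Nov 15, 527 sold [FIFO — oldest first]: 161 @ $23 + 262 @ $26 + 104 @ $23 = $12,907
Total COGS = $16,705 + $12,907 = $29,612
Ending inventory: 180 @ $23 = $4,140

180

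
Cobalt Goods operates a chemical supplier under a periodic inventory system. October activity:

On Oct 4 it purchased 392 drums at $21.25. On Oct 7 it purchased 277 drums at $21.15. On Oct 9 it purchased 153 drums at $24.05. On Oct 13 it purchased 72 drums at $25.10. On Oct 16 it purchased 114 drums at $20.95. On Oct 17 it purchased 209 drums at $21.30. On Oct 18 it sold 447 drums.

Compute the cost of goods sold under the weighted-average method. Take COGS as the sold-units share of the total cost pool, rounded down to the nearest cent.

Oct 18, sell 447: 447/1217 × $26,515.40 → $9,739.01
Ending inventory (cost pool remaining) = $16,776.39

COGS = $9,739.01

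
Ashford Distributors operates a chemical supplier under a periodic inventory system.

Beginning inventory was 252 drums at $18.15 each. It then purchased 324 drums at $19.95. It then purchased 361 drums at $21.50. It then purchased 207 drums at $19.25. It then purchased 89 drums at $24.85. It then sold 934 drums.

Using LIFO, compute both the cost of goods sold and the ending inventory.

Sale 1 (934) [LIFO — newest first]: 89 @ $24.85 + 207 @ $19.25 + 361 @ $21.50 + 277 @ $19.95 = $19,484.05
Ending inventory: 252 @ $18.15 + 47 @ $19.95 = $5,511.45

COGS = $19,484.05; ending inventory = $5,511.45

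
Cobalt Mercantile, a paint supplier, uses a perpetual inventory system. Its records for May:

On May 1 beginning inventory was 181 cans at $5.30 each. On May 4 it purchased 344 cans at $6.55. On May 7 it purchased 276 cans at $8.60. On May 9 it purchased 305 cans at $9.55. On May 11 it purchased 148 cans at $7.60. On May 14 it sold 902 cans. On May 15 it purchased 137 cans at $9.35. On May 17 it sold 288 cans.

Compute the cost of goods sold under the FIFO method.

May 14, 902 sold [FIFO — oldest first]: 181 @ $5.30 + 344 @ $6.55 + 276 @ $8.60 + 101 @ $9.55 = $6,550.65
May 17, 288 sold [FIFO — oldest first]: 204 @ $9.55 + 84 @ $7.60 = $2,586.60
Total COGS = $6,550.65 + $2,586.60 = $9,137.25
Ending inventory: 64 @ $7.60 + 137 @ $9.35 = $1,767.35

COGS = $9,137.25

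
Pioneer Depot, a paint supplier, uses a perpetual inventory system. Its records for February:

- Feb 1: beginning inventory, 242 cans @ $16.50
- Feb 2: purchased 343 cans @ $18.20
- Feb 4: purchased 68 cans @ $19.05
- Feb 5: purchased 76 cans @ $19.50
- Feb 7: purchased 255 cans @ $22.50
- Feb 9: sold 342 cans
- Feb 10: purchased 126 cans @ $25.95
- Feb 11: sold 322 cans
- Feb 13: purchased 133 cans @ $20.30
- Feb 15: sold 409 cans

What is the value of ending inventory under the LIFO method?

Feb 9, 342 sold [LIFO — newest first]: 255 @ $22.50 + 76 @ $19.50 + 11 @ $19.05 = $7,429.05
Feb 11, 322 sold [LIFO — newest first]: 126 @ $25.95 + 57 @ $19.05 + 139 @ $18.20 = $6,885.35
Feb 15, 409 sold [LIFO — newest first]: 133 @ $20.30 + 204 @ $18.20 + 72 @ $16.50 = $7,600.70
Total COGS = $7,429.05 + $6,885.35 + $7,600.70 = $21,915.10
Ending inventory: 170 @ $16.50 = $2,805.00

Ending inventory = $2,805.00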